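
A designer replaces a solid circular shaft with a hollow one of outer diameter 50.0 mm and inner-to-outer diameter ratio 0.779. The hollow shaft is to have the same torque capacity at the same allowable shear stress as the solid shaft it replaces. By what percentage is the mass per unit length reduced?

46.6 %

Equal τ_max and T ⇒ the solid shaft needs d_s³ = d_o³(1−k⁴), so d_s = 50.0·(1−0.779⁴)^(1/3) = 42.90 mm.
Area ratio A_h/A_s = d_o²(1−k²)/d_s² = (1−k²)/(1−k⁴)^(2/3) = 0.5340.
Mass saving = 1 − 0.5340 = 46.6 %.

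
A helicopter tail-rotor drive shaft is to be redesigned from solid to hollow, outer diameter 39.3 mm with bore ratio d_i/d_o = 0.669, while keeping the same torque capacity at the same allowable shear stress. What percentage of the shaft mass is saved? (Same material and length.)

Equal τ_max and T ⇒ the solid shaft needs d_s³ = d_o³(1−k⁴), so d_s = 39.3·(1−0.669⁴)^(1/3) = 36.48 mm.
Area ratio A_h/A_s = d_o²(1−k²)/d_s² = (1−k²)/(1−k⁴)^(2/3) = 0.6412.
Mass saving = 1 − 0.6412 = 35.9 %.

35.9 %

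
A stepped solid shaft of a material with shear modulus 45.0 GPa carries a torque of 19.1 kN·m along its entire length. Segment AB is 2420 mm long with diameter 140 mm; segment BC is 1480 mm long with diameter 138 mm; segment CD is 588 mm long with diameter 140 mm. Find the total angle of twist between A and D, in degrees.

2.95°

J_AB = π(0.140)⁴/32 = 3.77×10^-5 m⁴; J_BC = π(0.138)⁴/32 = 3.56×10^-5 m⁴; J_CD = π(0.140)⁴/32 = 3.77×10^-5 m⁴.
θ = (T/G)·Σ L_i/J_i = (19100/45.0×10⁹)·(2.42/3.77×10^-5 + 1.48/3.56×10^-5 + 0.588/3.77×10^-5) = 0.05149 rad.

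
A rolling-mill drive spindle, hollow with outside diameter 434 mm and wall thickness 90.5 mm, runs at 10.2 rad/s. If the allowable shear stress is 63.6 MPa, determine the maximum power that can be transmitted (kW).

J = π(d_o⁴ − d_i⁴)/32 = π(0.434⁴ − 0.253⁴)/32 = 3.081×10^-3 m⁴.
T_max = τ_allow·J/r = 6.36×10^7 × 3.081×10^-3 / 0.217 = 902900 N·m.
ω = 10.2 rad/s, so P_max = T_max·ω = 9.210×10^6 W.

9210 kW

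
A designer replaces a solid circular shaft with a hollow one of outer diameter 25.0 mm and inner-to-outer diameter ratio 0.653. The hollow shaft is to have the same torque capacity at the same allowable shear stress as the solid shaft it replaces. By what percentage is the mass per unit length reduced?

Equal τ_max and T ⇒ the solid shaft needs d_s³ = d_o³(1−k⁴), so d_s = 25.0·(1−0.653⁴)^(1/3) = 23.38 mm.
Area ratio A_h/A_s = d_o²(1−k²)/d_s² = (1−k²)/(1−k⁴)^(2/3) = 0.6557.
Mass saving = 1 − 0.6557 = 34.4 %.

34.4 %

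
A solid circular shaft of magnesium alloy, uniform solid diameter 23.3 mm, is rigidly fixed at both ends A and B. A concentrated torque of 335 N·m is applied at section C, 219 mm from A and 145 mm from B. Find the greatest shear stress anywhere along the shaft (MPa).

With uniform GJ and both ends fixed, compatibility θ_AC = θ_CB gives T_A·a = T_B·b, together with T_A + T_B = T₀.
T_A = T₀·b/(a+b) = 335.0·145/364.0 = 133.4 N·m; T_B = 201.6 N·m.
τ in each portion: τ_AC = 5.37×10^7 Pa, τ_CB = 8.12×10^7 Pa; maximum is in CB.
τ_max = T_CB·r/J = 201.6·0.0117/2.89×10^-8 = 8.115×10^7 Pa.

81.2 MPa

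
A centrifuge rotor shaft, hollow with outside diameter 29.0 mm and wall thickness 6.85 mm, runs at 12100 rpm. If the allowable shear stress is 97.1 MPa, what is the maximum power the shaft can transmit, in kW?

544 kW

J = π(d_o⁴ − d_i⁴)/32 = π(0.0290⁴ − 0.0153⁴)/32 = 6.406×10^-8 m⁴.
T_max = τ_allow·J/r = 9.71×10^7 × 6.406×10^-8 / 0.0145 = 429.0 N·m.
ω = 2π·12100/60 = 1267 rad/s, so P_max = T_max·ω = 5.435×10^5 W.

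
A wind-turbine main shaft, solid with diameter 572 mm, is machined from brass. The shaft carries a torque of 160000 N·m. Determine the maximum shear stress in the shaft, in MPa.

J = πd⁴/32 = π(0.572)⁴/32 = 0.01051 m⁴.
τ_max = T·r/J = 160000 × 0.286 / 0.01051 = 4.354×10^6 Pa.

4.35 MPa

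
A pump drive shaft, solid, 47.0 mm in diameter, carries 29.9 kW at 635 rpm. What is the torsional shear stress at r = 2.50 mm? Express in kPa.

ω = 2π·635/60 = 66.50 rad/s, so T = P/ω = 29.9×10³ / 66.50 = 449.6 N·m.
J = πd⁴/32 = π(0.0470)⁴/32 = 4.791×10^-7 m⁴.
Shear stress varies linearly with radius: τ = T·r/J = 449.6 × 0.00250 / 4.791×10^-7 = 2.346×10^6 Pa.

2350 kPa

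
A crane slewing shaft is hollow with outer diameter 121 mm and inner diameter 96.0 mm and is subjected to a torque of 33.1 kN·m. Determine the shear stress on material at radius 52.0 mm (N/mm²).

135 N/mm²

J = π(d_o⁴ − d_i⁴)/32 = π(0.121⁴ − 0.0960⁴)/32 = 1.271×10^-5 m⁴.
Shear stress varies linearly with radius: τ = T·r/J = 33100 × 0.0520 / 1.271×10^-5 = 1.355×10^8 Pa.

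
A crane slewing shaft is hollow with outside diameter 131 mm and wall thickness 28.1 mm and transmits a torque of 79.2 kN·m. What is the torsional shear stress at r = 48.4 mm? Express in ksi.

J = π(d_o⁴ − d_i⁴)/32 = π(0.131⁴ − 0.0748⁴)/32 = 2.584×10^-5 m⁴.
Shear stress varies linearly with radius: τ = T·r/J = 79200 × 0.0484 / 2.584×10^-5 = 1.484×10^8 Pa.

21.5 ksi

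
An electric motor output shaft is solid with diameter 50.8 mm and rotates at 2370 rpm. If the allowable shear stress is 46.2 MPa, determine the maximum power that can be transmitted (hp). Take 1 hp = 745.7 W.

J = πd⁴/32 = π(0.0508)⁴/32 = 6.538×10^-7 m⁴.
T_max = τ_allow·J/r = 4.62×10^7 × 6.538×10^-7 / 0.0254 = 1189 N·m.
ω = 2π·2370/60 = 248.2 rad/s, so P_max = T_max·ω = 2.951×10^5 W.

396 hp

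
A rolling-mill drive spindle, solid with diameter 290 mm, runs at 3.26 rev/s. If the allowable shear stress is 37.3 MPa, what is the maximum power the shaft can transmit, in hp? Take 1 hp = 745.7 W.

J = πd⁴/32 = π(0.290)⁴/32 = 6.944×10^-4 m⁴.
T_max = τ_allow·J/r = 3.73×10^7 × 6.944×10^-4 / 0.145 = 178600 N·m.
ω = 2π·3.26 = 20.48 rad/s, so P_max = T_max·ω = 3.659×10^6 W.

4910 hp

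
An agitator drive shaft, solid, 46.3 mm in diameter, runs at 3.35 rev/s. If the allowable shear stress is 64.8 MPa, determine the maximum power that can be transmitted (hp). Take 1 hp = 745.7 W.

J = πd⁴/32 = π(0.0463)⁴/32 = 4.512×10^-7 m⁴.
T_max = τ_allow·J/r = 6.48×10^7 × 4.512×10^-7 / 0.0231 = 1263 N·m.
ω = 2π·3.35 = 21.05 rad/s, so P_max = T_max·ω = 2.658×10^4 W.

35.6 hp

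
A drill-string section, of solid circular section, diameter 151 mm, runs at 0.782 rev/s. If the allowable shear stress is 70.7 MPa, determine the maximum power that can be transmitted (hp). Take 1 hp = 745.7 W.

J = πd⁴/32 = π(0.151)⁴/32 = 5.104×10^-5 m⁴.
T_max = τ_allow·J/r = 7.07×10^7 × 5.104×10^-5 / 0.0755 = 47790 N·m.
ω = 2π·0.782 = 4.913 rad/s, so P_max = T_max·ω = 2.348×10^5 W.

315 hp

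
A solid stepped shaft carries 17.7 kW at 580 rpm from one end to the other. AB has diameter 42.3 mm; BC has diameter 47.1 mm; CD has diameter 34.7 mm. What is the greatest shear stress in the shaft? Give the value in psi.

5150 psi

ω = 2π·580/60 = 60.74 rad/s, so T = P/ω = 17.7×10³ / 60.74 = 291.4 N·m.
Under the same torque, τ_max = 16T/(πd³) is largest where d is smallest — segment CD (d = 34.7 mm).
τ_max = 16·291.4/(π·(0.0347)³) = 3.552×10^7 Pa.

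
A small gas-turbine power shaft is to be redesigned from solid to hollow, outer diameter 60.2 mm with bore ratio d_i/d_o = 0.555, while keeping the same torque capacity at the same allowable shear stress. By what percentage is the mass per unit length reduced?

Equal τ_max and T ⇒ the solid shaft needs d_s³ = d_o³(1−k⁴), so d_s = 60.2·(1−0.555⁴)^(1/3) = 58.23 mm.
Area ratio A_h/A_s = d_o²(1−k²)/d_s² = (1−k²)/(1−k⁴)^(2/3) = 0.7395.
Mass saving = 1 − 0.7395 = 26.0 %.

26.0 %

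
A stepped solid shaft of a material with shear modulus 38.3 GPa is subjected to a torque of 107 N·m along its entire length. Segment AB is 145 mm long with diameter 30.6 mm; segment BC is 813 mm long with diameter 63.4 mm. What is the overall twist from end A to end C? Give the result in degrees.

0.352°

J_AB = π(0.0306)⁴/32 = 8.61×10^-8 m⁴; J_BC = π(0.0634)⁴/32 = 1.59×10^-6 m⁴.
θ = (T/G)·Σ L_i/J_i = (107.0/38.3×10⁹)·(0.145/8.61×10^-8 + 0.813/1.59×10^-6) = 6.138×10^-3 rad.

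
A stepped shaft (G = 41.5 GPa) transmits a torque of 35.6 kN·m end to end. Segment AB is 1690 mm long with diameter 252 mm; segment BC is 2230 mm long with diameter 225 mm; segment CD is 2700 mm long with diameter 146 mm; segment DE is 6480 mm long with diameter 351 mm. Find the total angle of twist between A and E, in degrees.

3.83°

J_AB = π(0.252)⁴/32 = 3.96×10^-4 m⁴; J_BC = π(0.225)⁴/32 = 2.52×10^-4 m⁴; J_CD = π(0.146)⁴/32 = 4.46×10^-5 m⁴; J_DE = π(0.351)⁴/32 = 1.49×10^-3 m⁴.
θ = (T/G)·Σ L_i/J_i = (35600/41.5×10⁹)·(1.69/3.96×10^-4 + 2.23/2.52×10^-4 + 2.70/4.46×10^-5 + 6.48/1.49×10^-3) = 0.06692 rad.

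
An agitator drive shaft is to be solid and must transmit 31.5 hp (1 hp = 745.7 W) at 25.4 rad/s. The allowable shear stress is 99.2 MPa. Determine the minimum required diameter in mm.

36.2 mm

ω = 25.4 rad/s, so T = P/ω = 31.5×745.7 / 25.40 = 924.8 N·m.
For a solid shaft τ_max = 16T/(πd³), so d = (16T/(π τ_allow))^(1/3) = (16·924.8/(π·9.92×10^7))^(1/3) = 0.03621 m.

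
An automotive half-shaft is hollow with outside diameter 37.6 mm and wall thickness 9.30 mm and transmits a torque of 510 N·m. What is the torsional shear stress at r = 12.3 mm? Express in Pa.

J = π(d_o⁴ − d_i⁴)/32 = π(0.0376⁴ − 0.0190⁴)/32 = 1.834×10^-7 m⁴.
Shear stress varies linearly with radius: τ = T·r/J = 510.0 × 0.0123 / 1.834×10^-7 = 3.420×10^7 Pa.

3.42e7 Pa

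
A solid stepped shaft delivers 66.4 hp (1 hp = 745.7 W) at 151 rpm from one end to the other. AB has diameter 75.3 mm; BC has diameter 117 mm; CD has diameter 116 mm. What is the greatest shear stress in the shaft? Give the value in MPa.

37.4 MPa

ω = 2π·151/60 = 15.81 rad/s, so T = P/ω = 66.4×745.7 / 15.81 = 3131 N·m.
Under the same torque, τ_max = 16T/(πd³) is largest where d is smallest — segment AB (d = 75.3 mm).
τ_max = 16·3131/(π·(0.0753)³) = 3.735×10^7 Pa.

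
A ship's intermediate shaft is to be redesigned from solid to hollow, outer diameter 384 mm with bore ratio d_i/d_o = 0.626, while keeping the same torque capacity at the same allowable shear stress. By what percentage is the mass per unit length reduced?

Equal τ_max and T ⇒ the solid shaft needs d_s³ = d_o³(1−k⁴), so d_s = 384·(1−0.626⁴)^(1/3) = 363.2 mm.
Area ratio A_h/A_s = d_o²(1−k²)/d_s² = (1−k²)/(1−k⁴)^(2/3) = 0.6796.
Mass saving = 1 − 0.6796 = 32.0 %.

32.0 %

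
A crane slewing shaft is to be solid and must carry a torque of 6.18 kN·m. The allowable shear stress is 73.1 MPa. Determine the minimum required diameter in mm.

For a solid shaft τ_max = 16T/(πd³), so d = (16T/(π τ_allow))^(1/3) = (16·6180/(π·7.31×10^7))^(1/3) = 0.07551 m.

75.5 mm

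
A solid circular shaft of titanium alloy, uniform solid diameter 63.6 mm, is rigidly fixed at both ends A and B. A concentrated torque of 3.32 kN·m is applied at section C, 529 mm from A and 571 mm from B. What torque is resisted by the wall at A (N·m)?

1720 N·m

With uniform GJ and both ends fixed, compatibility θ_AC = θ_CB gives T_A·a = T_B·b, together with T_A + T_B = T₀.
T_A = T₀·b/(a+b) = 3320·571/1100 = 1723 N·m; T_B = 1597 N·m.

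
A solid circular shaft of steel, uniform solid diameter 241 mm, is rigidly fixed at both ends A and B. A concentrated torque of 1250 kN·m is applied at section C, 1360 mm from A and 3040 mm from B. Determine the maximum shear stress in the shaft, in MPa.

With uniform GJ and both ends fixed, compatibility θ_AC = θ_CB gives T_A·a = T_B·b, together with T_A + T_B = T₀.
T_A = T₀·b/(a+b) = 1.250e6·3040/4400 = 863600 N·m; T_B = 386400 N·m.
τ in each portion: τ_AC = 3.14×10^8 Pa, τ_CB = 1.41×10^8 Pa; maximum is in AC.
τ_max = T_AC·r/J = 863600·0.120/3.31×10^-4 = 3.142×10^8 Pa.

314 MPa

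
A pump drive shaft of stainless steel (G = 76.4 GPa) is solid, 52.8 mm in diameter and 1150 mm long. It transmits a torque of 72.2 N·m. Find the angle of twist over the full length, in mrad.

J = πd⁴/32 = π(0.0528)⁴/32 = 7.630×10^-7 m⁴.
θ = T·L/(G·J) = 72.20 × 1.15 / (76.4×10⁹ × 7.630×10^-7) = 1.424×10^-3 rad.

1.42 mrad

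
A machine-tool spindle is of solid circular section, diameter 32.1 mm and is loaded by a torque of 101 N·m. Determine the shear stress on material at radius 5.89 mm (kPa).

5710 kPa

J = πd⁴/32 = π(0.0321)⁴/32 = 1.042×10^-7 m⁴.
Shear stress varies linearly with radius: τ = T·r/J = 101.0 × 0.00589 / 1.042×10^-7 = 5.707×10^6 Pa.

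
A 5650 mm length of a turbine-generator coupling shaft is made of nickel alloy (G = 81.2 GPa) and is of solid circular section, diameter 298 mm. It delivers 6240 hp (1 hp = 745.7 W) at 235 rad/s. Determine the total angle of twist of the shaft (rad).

ω = 235 rad/s, so T = P/ω = 6240×745.7 / 235.0 = 19800 N·m.
J = πd⁴/32 = π(0.298)⁴/32 = 7.742×10^-4 m⁴.
θ = T·L/(G·J) = 19800 × 5.65 / (81.2×10⁹ × 7.742×10^-4) = 1.780×10^-3 rad.

0.00178 rad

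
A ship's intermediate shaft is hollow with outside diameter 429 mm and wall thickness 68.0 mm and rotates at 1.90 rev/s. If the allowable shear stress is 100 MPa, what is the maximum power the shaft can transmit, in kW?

14500 kW

J = π(d_o⁴ − d_i⁴)/32 = π(0.429⁴ − 0.293⁴)/32 = 2.602×10^-3 m⁴.
T_max = τ_allow·J/r = 1.00×10^8 × 2.602×10^-3 / 0.214 = 1.213e6 N·m.
ω = 2π·1.90 = 11.94 rad/s, so P_max = T_max·ω = 1.448×10^7 W.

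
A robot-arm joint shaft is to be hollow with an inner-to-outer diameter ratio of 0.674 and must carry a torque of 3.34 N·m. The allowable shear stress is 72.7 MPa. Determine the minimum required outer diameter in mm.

6.66 mm

For a hollow shaft with d_i/d_o = 0.674: τ_max = 16T/(π d_o³ (1−k⁴)), so d_o = [16T/(π τ_allow (1−k⁴))]^(1/3) = [16·3.340/(π·7.27×10^7·0.7936)]^(1/3) = 0.006656 m.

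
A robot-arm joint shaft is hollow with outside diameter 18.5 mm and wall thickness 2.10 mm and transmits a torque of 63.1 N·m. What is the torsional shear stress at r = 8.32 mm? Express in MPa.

71.0 MPa

J = π(d_o⁴ − d_i⁴)/32 = π(0.0185⁴ − 0.0143⁴)/32 = 7.394×10^-9 m⁴.
Shear stress varies linearly with radius: τ = T·r/J = 63.10 × 0.00832 / 7.394×10^-9 = 7.100×10^7 Pa.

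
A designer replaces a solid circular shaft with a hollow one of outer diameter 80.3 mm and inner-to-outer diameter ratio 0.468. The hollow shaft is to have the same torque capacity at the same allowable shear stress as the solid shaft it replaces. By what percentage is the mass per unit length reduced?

19.3 %

Equal τ_max and T ⇒ the solid shaft needs d_s³ = d_o³(1−k⁴), so d_s = 80.3·(1−0.468⁴)^(1/3) = 78.99 mm.
Area ratio A_h/A_s = d_o²(1−k²)/d_s² = (1−k²)/(1−k⁴)^(2/3) = 0.8070.
Mass saving = 1 − 0.8070 = 19.3 %.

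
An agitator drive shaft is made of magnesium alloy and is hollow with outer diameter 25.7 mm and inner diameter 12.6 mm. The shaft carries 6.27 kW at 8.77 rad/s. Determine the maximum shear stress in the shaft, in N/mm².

228 N/mm²

ω = 8.77 rad/s, so T = P/ω = 6.27×10³ / 8.770 = 714.9 N·m.
J = π(d_o⁴ − d_i⁴)/32 = π(0.0257⁴ − 0.0126⁴)/32 = 4.035×10^-8 m⁴.
τ_max = T·r/J = 714.9 × 0.0129 / 4.035×10^-8 = 2.277×10^8 Pa.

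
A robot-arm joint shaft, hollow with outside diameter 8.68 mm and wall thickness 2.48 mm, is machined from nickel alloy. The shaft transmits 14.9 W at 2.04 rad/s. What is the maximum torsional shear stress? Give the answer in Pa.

5.89e7 Pa

ω = 2.04 rad/s, so T = P/ω = 14.9 / 2.040 = 7.304 N·m.
J = π(d_o⁴ − d_i⁴)/32 = π(0.00868⁴ − 0.00372⁴)/32 = 5.385×10^-10 m⁴.
τ_max = T·r/J = 7.304 × 0.00434 / 5.385×10^-10 = 5.887×10^7 Pa.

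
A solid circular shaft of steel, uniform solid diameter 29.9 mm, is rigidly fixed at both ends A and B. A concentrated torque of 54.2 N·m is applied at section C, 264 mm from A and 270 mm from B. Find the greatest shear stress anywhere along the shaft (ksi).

With uniform GJ and both ends fixed, compatibility θ_AC = θ_CB gives T_A·a = T_B·b, together with T_A + T_B = T₀.
T_A = T₀·b/(a+b) = 54.20·270/534.0 = 27.40 N·m; T_B = 26.80 N·m.
τ in each portion: τ_AC = 5.22×10^6 Pa, τ_CB = 5.11×10^6 Pa; maximum is in AC.
τ_max = T_AC·r/J = 27.40·0.0149/7.85×10^-8 = 5.221×10^6 Pa.

0.757 ksi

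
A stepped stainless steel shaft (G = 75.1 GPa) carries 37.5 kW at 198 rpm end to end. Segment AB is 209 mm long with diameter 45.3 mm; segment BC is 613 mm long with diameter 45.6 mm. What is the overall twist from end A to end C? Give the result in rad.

0.0470 rad

ω = 2π·198/60 = 20.73 rad/s, so T = P/ω = 37.5×10³ / 20.73 = 1809 N·m.
J_AB = π(0.0453)⁴/32 = 4.13×10^-7 m⁴; J_BC = π(0.0456)⁴/32 = 4.24×10^-7 m⁴.
θ = (T/G)·Σ L_i/J_i = (1809/75.1×10⁹)·(0.209/4.13×10^-7 + 0.613/4.24×10^-7) = 0.04695 rad.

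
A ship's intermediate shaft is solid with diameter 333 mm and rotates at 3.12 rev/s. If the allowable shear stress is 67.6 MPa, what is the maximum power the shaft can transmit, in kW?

9610 kW

J = πd⁴/32 = π(0.333)⁴/32 = 1.207×10^-3 m⁴.
T_max = τ_allow·J/r = 6.76×10^7 × 1.207×10^-3 / 0.167 = 490100 N·m.
ω = 2π·3.12 = 19.60 rad/s, so P_max = T_max·ω = 9.608×10^6 W.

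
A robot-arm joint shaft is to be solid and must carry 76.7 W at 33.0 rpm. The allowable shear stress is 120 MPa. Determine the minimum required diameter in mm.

9.80 mm

ω = 2π·33.0/60 = 3.456 rad/s, so T = P/ω = 76.7 / 3.456 = 22.19 N·m.
For a solid shaft τ_max = 16T/(πd³), so d = (16T/(π τ_allow))^(1/3) = (16·22.19/(π·1.20×10^8))^(1/3) = 0.009803 m.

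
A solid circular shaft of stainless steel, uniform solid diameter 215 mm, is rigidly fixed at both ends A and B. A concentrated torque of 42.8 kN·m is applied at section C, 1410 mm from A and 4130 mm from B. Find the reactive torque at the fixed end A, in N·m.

With uniform GJ and both ends fixed, compatibility θ_AC = θ_CB gives T_A·a = T_B·b, together with T_A + T_B = T₀.
T_A = T₀·b/(a+b) = 42800·4130/5540 = 31910 N·m; T_B = 10890 N·m.

31900 N·m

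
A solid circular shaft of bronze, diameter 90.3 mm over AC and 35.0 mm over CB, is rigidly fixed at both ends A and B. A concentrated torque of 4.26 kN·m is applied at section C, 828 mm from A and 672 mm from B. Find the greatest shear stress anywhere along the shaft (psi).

Compatibility: T_A·a/J_AC = T_B·b/J_CB with T_A + T_B = T₀.
J_AC = 6.53×10^-6 m⁴, J_CB = 1.47×10^-7 m⁴, so T_A = T₀·(J_AC/a)/((J_AC/a)+(J_CB/b)) = 4145 N·m, T_B = 115.3 N·m.
τ in each portion: τ_AC = 2.87×10^7 Pa, τ_CB = 1.37×10^7 Pa; maximum is in AC.
τ_max = T_AC·r/J = 4145·0.0451/6.53×10^-6 = 2.867×10^7 Pa.

4160 psi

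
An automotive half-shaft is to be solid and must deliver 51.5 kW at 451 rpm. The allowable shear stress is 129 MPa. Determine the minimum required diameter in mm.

ω = 2π·451/60 = 47.23 rad/s, so T = P/ω = 51.5×10³ / 47.23 = 1090 N·m.
For a solid shaft τ_max = 16T/(πd³), so d = (16T/(π τ_allow))^(1/3) = (16·1090/(π·1.29×10^8))^(1/3) = 0.03505 m.

35.0 mm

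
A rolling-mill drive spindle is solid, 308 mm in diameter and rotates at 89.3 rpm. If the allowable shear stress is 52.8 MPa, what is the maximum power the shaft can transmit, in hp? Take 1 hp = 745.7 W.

J = πd⁴/32 = π(0.308)⁴/32 = 8.835×10^-4 m⁴.
T_max = τ_allow·J/r = 5.28×10^7 × 8.835×10^-4 / 0.154 = 302900 N·m.
ω = 2π·89.3/60 = 9.351 rad/s, so P_max = T_max·ω = 2.833×10^6 W.

3800 hp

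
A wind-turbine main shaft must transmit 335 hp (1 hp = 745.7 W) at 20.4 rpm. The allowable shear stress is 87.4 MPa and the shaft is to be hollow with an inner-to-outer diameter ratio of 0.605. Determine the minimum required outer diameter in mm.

199 mm

ω = 2π·20.4/60 = 2.136 rad/s, so T = P/ω = 335×745.7 / 2.136 = 116900 N·m.
For a hollow shaft with d_i/d_o = 0.605: τ_max = 16T/(π d_o³ (1−k⁴)), so d_o = [16T/(π τ_allow (1−k⁴))]^(1/3) = [16·116900/(π·8.74×10^7·0.8660)]^(1/3) = 0.1989 m.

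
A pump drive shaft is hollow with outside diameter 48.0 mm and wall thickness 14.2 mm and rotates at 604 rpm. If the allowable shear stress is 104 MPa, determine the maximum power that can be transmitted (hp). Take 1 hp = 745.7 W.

J = π(d_o⁴ − d_i⁴)/32 = π(0.0480⁴ − 0.0196⁴)/32 = 5.067×10^-7 m⁴.
T_max = τ_allow·J/r = 1.04×10^8 × 5.067×10^-7 / 0.0240 = 2196 N·m.
ω = 2π·604/60 = 63.25 rad/s, so P_max = T_max·ω = 1.389×10^5 W.

186 hp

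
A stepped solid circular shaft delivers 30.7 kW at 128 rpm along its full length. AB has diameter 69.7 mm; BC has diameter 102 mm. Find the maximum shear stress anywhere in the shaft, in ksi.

ω = 2π·128/60 = 13.40 rad/s, so T = P/ω = 30.7×10³ / 13.40 = 2290 N·m.
Under the same torque, τ_max = 16T/(πd³) is largest where d is smallest — segment AB (d = 69.7 mm).
τ_max = 16·2290/(π·(0.0697)³) = 3.445×10^7 Pa.

5.00 ksi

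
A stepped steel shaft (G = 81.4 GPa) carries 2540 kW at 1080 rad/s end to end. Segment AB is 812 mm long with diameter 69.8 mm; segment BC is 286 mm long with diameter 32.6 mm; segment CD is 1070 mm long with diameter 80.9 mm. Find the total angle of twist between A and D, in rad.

ω = 1080 rad/s, so T = P/ω = 2540×10³ / 1080 = 2352 N·m.
J_AB = π(0.0698)⁴/32 = 2.33×10^-6 m⁴; J_BC = π(0.0326)⁴/32 = 1.11×10^-7 m⁴; J_CD = π(0.0809)⁴/32 = 4.21×10^-6 m⁴.
θ = (T/G)·Σ L_i/J_i = (2352/81.4×10⁹)·(0.812/2.33×10^-6 + 0.286/1.11×10^-7 + 1.07/4.21×10^-6) = 0.09194 rad.

0.0919 rad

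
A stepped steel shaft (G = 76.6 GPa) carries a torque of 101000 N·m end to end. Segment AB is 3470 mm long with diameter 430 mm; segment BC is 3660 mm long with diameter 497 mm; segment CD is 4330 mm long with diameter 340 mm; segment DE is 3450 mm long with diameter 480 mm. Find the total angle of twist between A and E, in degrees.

J_AB = π(0.430)⁴/32 = 3.36×10^-3 m⁴; J_BC = π(0.497)⁴/32 = 5.99×10^-3 m⁴; J_CD = π(0.340)⁴/32 = 1.31×10^-3 m⁴; J_DE = π(0.480)⁴/32 = 5.21×10^-3 m⁴.
θ = (T/G)·Σ L_i/J_i = (101000/76.6×10⁹)·(3.47/3.36×10^-3 + 3.66/5.99×10^-3 + 4.33/1.31×10^-3 + 3.45/5.21×10^-3) = 7.393×10^-3 rad.

0.424°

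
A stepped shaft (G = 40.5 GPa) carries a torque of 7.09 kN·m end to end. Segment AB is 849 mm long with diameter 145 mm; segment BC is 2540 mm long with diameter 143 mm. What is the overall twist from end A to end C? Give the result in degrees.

0.817°

J_AB = π(0.145)⁴/32 = 4.34×10^-5 m⁴; J_BC = π(0.143)⁴/32 = 4.11×10^-5 m⁴.
θ = (T/G)·Σ L_i/J_i = (7090/40.5×10⁹)·(0.849/4.34×10^-5 + 2.54/4.11×10^-5) = 0.01426 rad.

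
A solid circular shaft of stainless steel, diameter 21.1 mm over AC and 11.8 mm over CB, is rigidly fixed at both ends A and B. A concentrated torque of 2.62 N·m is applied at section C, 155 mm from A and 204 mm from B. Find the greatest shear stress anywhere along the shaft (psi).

192 psi

Compatibility: T_A·a/J_AC = T_B·b/J_CB with T_A + T_B = T₀.
J_AC = 1.95×10^-8 m⁴, J_CB = 1.90×10^-9 m⁴, so T_A = T₀·(J_AC/a)/((J_AC/a)+(J_CB/b)) = 2.439 N·m, T_B = 0.1812 N·m.
τ in each portion: τ_AC = 1.32×10^6 Pa, τ_CB = 5.62×10^5 Pa; maximum is in AC.
τ_max = T_AC·r/J = 2.439·0.0106/1.95×10^-8 = 1.322×10^6 Pa.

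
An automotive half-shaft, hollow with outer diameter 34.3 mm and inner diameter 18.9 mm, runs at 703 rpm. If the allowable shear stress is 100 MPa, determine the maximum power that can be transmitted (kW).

J = π(d_o⁴ − d_i⁴)/32 = π(0.0343⁴ − 0.0189⁴)/32 = 1.234×10^-7 m⁴.
T_max = τ_allow·J/r = 1.00×10^8 × 1.234×10^-7 / 0.0171 = 719.3 N·m.
ω = 2π·703/60 = 73.62 rad/s, so P_max = T_max·ω = 5.295×10^4 W.

53.0 kW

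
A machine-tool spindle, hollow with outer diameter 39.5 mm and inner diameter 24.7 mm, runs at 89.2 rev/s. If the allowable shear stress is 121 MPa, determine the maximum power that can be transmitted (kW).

J = π(d_o⁴ − d_i⁴)/32 = π(0.0395⁴ − 0.0247⁴)/32 = 2.025×10^-7 m⁴.
T_max = τ_allow·J/r = 1.21×10^8 × 2.025×10^-7 / 0.0198 = 1240 N·m.
ω = 2π·89.2 = 560.5 rad/s, so P_max = T_max·ω = 6.952×10^5 W.

695 kW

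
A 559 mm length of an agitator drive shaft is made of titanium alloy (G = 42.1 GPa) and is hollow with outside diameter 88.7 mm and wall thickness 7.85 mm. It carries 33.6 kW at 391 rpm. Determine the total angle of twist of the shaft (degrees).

0.190°

ω = 2π·391/60 = 40.95 rad/s, so T = P/ω = 33.6×10³ / 40.95 = 820.6 N·m.
J = π(d_o⁴ − d_i⁴)/32 = π(0.0887⁴ − 0.0730⁴)/32 = 3.289×10^-6 m⁴.
θ = T·L/(G·J) = 820.6 × 0.559 / (42.1×10⁹ × 3.289×10^-6) = 3.313×10^-3 rad.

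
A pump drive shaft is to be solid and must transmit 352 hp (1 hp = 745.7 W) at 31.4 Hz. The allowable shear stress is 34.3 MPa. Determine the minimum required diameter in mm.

58.2 mm

ω = 2π·31.4 = 197.3 rad/s, so T = P/ω = 352×745.7 / 197.3 = 1330 N·m.
For a solid shaft τ_max = 16T/(πd³), so d = (16T/(π τ_allow))^(1/3) = (16·1330/(π·3.43×10^7))^(1/3) = 0.05824 m.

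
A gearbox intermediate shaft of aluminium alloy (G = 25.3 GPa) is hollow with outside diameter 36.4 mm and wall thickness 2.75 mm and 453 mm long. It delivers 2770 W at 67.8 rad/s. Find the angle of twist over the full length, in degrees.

0.506°

ω = 67.8 rad/s, so T = P/ω = 2770 / 67.80 = 40.86 N·m.
J = π(d_o⁴ − d_i⁴)/32 = π(0.0364⁴ − 0.0309⁴)/32 = 8.285×10^-8 m⁴.
θ = T·L/(G·J) = 40.86 × 0.453 / (25.3×10⁹ × 8.285×10^-8) = 8.830×10^-3 rad.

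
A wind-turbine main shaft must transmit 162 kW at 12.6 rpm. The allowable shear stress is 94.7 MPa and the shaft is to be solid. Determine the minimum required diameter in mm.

ω = 2π·12.6/60 = 1.319 rad/s, so T = P/ω = 162×10³ / 1.319 = 122800 N·m.
For a solid shaft τ_max = 16T/(πd³), so d = (16T/(π τ_allow))^(1/3) = (16·122800/(π·9.47×10^7))^(1/3) = 0.1876 m.

188 mm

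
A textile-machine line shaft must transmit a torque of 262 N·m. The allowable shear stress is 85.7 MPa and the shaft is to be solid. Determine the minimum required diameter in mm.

25.0 mm

For a solid shaft τ_max = 16T/(πd³), so d = (16T/(π τ_allow))^(1/3) = (16·262.0/(π·8.57×10^7))^(1/3) = 0.02497 m.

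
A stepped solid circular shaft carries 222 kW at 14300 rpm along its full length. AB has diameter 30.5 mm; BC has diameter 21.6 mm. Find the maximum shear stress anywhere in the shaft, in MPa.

74.9 MPa

ω = 2π·14300/60 = 1497 rad/s, so T = P/ω = 222×10³ / 1497 = 148.2 N·m.
Under the same torque, τ_max = 16T/(πd³) is largest where d is smallest — segment BC (d = 21.6 mm).
τ_max = 16·148.2/(π·(0.0216)³) = 7.492×10^7 Pa.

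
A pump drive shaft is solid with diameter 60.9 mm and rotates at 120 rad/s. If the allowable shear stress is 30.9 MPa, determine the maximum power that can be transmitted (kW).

164 kW

J = πd⁴/32 = π(0.0609)⁴/32 = 1.350×10^-6 m⁴.
T_max = τ_allow·J/r = 3.09×10^7 × 1.350×10^-6 / 0.0304 = 1370 N·m.
ω = 120 rad/s, so P_max = T_max·ω = 1.644×10^5 W.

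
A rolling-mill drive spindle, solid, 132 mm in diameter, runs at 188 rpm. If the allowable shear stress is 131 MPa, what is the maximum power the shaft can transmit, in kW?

J = πd⁴/32 = π(0.132)⁴/32 = 2.981×10^-5 m⁴.
T_max = τ_allow·J/r = 1.31×10^8 × 2.981×10^-5 / 0.0660 = 59160 N·m.
ω = 2π·188/60 = 19.69 rad/s, so P_max = T_max·ω = 1.165×10^6 W.

1160 kW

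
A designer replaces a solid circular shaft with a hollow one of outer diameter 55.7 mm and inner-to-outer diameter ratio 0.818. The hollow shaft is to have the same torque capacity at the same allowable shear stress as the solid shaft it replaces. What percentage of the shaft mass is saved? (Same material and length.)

Equal τ_max and T ⇒ the solid shaft needs d_s³ = d_o³(1−k⁴), so d_s = 55.7·(1−0.818⁴)^(1/3) = 45.70 mm.
Area ratio A_h/A_s = d_o²(1−k²)/d_s² = (1−k²)/(1−k⁴)^(2/3) = 0.4915.
Mass saving = 1 − 0.4915 = 50.8 %.

50.8 %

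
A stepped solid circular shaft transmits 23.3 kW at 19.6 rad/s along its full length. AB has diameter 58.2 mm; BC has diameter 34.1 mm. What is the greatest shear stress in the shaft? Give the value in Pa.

ω = 19.6 rad/s, so T = P/ω = 23.3×10³ / 19.60 = 1189 N·m.
Under the same torque, τ_max = 16T/(πd³) is largest where d is smallest — segment BC (d = 34.1 mm).
τ_max = 16·1189/(π·(0.0341)³) = 1.527×10^8 Pa.

1.53e8 Pa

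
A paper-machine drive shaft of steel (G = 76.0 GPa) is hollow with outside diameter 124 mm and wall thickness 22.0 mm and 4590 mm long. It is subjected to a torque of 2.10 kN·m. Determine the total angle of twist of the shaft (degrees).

J = π(d_o⁴ − d_i⁴)/32 = π(0.124⁴ − 0.0800⁴)/32 = 1.919×10^-5 m⁴.
θ = T·L/(G·J) = 2100 × 4.59 / (76.0×10⁹ × 1.919×10^-5) = 6.609×10^-3 rad.

0.379°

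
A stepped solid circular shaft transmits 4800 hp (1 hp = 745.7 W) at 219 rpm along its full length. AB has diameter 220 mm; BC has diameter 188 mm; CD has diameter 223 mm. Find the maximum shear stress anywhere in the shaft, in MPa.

120 MPa

ω = 2π·219/60 = 22.93 rad/s, so T = P/ω = 4800×745.7 / 22.93 = 156100 N·m.
Under the same torque, τ_max = 16T/(πd³) is largest where d is smallest — segment BC (d = 188 mm).
τ_max = 16·156100/(π·(0.188)³) = 1.196×10^8 Pa.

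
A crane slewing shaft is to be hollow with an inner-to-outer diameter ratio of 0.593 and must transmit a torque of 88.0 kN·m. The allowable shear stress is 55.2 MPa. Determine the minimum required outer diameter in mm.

210 mm

For a hollow shaft with d_i/d_o = 0.593: τ_max = 16T/(π d_o³ (1−k⁴)), so d_o = [16T/(π τ_allow (1−k⁴))]^(1/3) = [16·88000/(π·5.52×10^7·0.8763)]^(1/3) = 0.2100 m.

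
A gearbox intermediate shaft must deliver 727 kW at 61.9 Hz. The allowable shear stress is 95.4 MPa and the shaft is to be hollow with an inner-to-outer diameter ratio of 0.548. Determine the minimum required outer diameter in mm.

47.9 mm

ω = 2π·61.9 = 388.9 rad/s, so T = P/ω = 727×10³ / 388.9 = 1869 N·m.
For a hollow shaft with d_i/d_o = 0.548: τ_max = 16T/(π d_o³ (1−k⁴)), so d_o = [16T/(π τ_allow (1−k⁴))]^(1/3) = [16·1869/(π·9.54×10^7·0.9098)]^(1/3) = 0.04787 m.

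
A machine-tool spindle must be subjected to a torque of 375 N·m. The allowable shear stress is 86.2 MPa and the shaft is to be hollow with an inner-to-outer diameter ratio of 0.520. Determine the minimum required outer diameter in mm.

28.8 mm

For a hollow shaft with d_i/d_o = 0.520: τ_max = 16T/(π d_o³ (1−k⁴)), so d_o = [16T/(π τ_allow (1−k⁴))]^(1/3) = [16·375.0/(π·8.62×10^7·0.9269)]^(1/3) = 0.02881 m.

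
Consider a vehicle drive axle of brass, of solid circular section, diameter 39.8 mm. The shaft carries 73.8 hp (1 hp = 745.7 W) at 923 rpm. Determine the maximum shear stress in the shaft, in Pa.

ω = 2π·923/60 = 96.66 rad/s, so T = P/ω = 73.8×745.7 / 96.66 = 569.4 N·m.
J = πd⁴/32 = π(0.0398)⁴/32 = 2.463×10^-7 m⁴.
τ_max = T·r/J = 569.4 × 0.0199 / 2.463×10^-7 = 4.600×10^7 Pa.

4.60e7 Pa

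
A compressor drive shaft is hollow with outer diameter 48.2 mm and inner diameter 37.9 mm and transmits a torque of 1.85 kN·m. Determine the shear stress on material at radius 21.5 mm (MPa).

122 MPa

J = π(d_o⁴ − d_i⁴)/32 = π(0.0482⁴ − 0.0379⁴)/32 = 3.273×10^-7 m⁴.
Shear stress varies linearly with radius: τ = T·r/J = 1850 × 0.0215 / 3.273×10^-7 = 1.215×10^8 Pa.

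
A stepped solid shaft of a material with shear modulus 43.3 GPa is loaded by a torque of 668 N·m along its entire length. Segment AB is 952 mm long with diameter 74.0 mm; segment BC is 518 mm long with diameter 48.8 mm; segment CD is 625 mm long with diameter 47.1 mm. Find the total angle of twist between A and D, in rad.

J_AB = π(0.0740)⁴/32 = 2.94×10^-6 m⁴; J_BC = π(0.0488)⁴/32 = 5.57×10^-7 m⁴; J_CD = π(0.0471)⁴/32 = 4.83×10^-7 m⁴.
θ = (T/G)·Σ L_i/J_i = (668.0/43.3×10⁹)·(0.952/2.94×10^-6 + 0.518/5.57×10^-7 + 0.625/4.83×10^-7) = 0.03930 rad.

0.0393 rad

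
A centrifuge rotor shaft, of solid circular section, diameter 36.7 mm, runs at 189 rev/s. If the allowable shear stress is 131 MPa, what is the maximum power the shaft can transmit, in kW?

J = πd⁴/32 = π(0.0367)⁴/32 = 1.781×10^-7 m⁴.
T_max = τ_allow·J/r = 1.31×10^8 × 1.781×10^-7 / 0.0184 = 1271 N·m.
ω = 2π·189 = 1188 rad/s, so P_max = T_max·ω = 1.510×10^6 W.

1510 kW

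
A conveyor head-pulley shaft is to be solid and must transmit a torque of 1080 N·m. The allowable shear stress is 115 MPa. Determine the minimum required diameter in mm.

For a solid shaft τ_max = 16T/(πd³), so d = (16T/(π τ_allow))^(1/3) = (16·1080/(π·1.15×10^8))^(1/3) = 0.03630 m.

36.3 mm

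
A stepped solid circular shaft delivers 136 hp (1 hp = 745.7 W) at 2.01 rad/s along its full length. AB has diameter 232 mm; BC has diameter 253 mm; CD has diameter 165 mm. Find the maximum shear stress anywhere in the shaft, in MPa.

ω = 2.01 rad/s, so T = P/ω = 136×745.7 / 2.010 = 50460 N·m.
Under the same torque, τ_max = 16T/(πd³) is largest where d is smallest — segment CD (d = 165 mm).
τ_max = 16·50460/(π·(0.165)³) = 5.720×10^7 Pa.

57.2 MPa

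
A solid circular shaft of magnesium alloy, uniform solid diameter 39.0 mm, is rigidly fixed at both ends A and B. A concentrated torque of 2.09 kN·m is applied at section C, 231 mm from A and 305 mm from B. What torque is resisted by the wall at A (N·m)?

1190 N·m

With uniform GJ and both ends fixed, compatibility θ_AC = θ_CB gives T_A·a = T_B·b, together with T_A + T_B = T₀.
T_A = T₀·b/(a+b) = 2090·305/536.0 = 1189 N·m; T_B = 900.7 N·m.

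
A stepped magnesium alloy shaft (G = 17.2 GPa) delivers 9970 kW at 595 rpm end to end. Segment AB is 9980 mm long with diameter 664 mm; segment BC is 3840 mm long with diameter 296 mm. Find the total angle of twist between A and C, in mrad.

ω = 2π·595/60 = 62.31 rad/s, so T = P/ω = 9970×10³ / 62.31 = 160000 N·m.
J_AB = π(0.664)⁴/32 = 0.0191 m⁴; J_BC = π(0.296)⁴/32 = 7.54×10^-4 m⁴.
θ = (T/G)·Σ L_i/J_i = (160000/17.2×10⁹)·(9.98/0.0191 + 3.84/7.54×10^-4) = 0.05227 rad.

52.3 mrad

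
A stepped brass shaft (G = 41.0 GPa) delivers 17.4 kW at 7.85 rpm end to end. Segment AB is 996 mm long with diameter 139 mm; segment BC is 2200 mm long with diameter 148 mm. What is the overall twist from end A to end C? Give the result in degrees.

ω = 2π·7.85/60 = 0.8221 rad/s, so T = P/ω = 17.4×10³ / 0.8221 = 21170 N·m.
J_AB = π(0.139)⁴/32 = 3.66×10^-5 m⁴; J_BC = π(0.148)⁴/32 = 4.71×10^-5 m⁴.
θ = (T/G)·Σ L_i/J_i = (21170/41.0×10⁹)·(0.996/3.66×10^-5 + 2.20/4.71×10^-5) = 0.03814 rad.

2.19°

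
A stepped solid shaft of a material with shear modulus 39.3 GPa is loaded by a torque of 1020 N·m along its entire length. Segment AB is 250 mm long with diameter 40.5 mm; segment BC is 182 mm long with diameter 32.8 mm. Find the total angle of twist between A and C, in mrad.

66.1 mrad

J_AB = π(0.0405)⁴/32 = 2.64×10^-7 m⁴; J_BC = π(0.0328)⁴/32 = 1.14×10^-7 m⁴.
θ = (T/G)·Σ L_i/J_i = (1020/39.3×10⁹)·(0.250/2.64×10^-7 + 0.182/1.14×10^-7) = 0.06614 rad.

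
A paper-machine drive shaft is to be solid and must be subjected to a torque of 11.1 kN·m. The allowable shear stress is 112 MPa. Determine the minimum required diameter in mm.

79.6 mm

For a solid shaft τ_max = 16T/(πd³), so d = (16T/(π τ_allow))^(1/3) = (16·11100/(π·1.12×10^8))^(1/3) = 0.07962 m.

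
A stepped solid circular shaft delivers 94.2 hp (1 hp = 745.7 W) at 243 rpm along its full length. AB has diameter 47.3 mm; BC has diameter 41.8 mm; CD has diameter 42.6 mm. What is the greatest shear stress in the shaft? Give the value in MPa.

192 MPa

ω = 2π·243/60 = 25.45 rad/s, so T = P/ω = 94.2×745.7 / 25.45 = 2760 N·m.
Under the same torque, τ_max = 16T/(πd³) is largest where d is smallest — segment BC (d = 41.8 mm).
τ_max = 16·2760/(π·(0.0418)³) = 1.925×10^8 Pa.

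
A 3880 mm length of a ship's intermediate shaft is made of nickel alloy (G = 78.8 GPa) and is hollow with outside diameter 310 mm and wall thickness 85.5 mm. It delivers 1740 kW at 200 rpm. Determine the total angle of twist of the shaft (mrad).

ω = 2π·200/60 = 20.94 rad/s, so T = P/ω = 1740×10³ / 20.94 = 83080 N·m.
J = π(d_o⁴ − d_i⁴)/32 = π(0.310⁴ − 0.139⁴)/32 = 8.700×10^-4 m⁴.
θ = T·L/(G·J) = 83080 × 3.88 / (78.8×10⁹ × 8.700×10^-4) = 4.702×10^-3 rad.

4.70 mrad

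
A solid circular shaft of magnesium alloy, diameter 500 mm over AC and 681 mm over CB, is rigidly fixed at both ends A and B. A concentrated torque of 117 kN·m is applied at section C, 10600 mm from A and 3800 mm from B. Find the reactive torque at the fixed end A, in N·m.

11000 N·m

Compatibility: T_A·a/J_AC = T_B·b/J_CB with T_A + T_B = T₀.
J_AC = 6.14×10^-3 m⁴, J_CB = 0.0211 m⁴, so T_A = T₀·(J_AC/a)/((J_AC/a)+(J_CB/b)) = 11040 N·m, T_B = 106000 N·m.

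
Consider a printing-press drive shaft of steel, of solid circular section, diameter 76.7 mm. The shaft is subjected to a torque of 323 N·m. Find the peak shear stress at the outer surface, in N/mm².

3.65 N/mm²

J = πd⁴/32 = π(0.0767)⁴/32 = 3.398×10^-6 m⁴.
τ_max = T·r/J = 323.0 × 0.0384 / 3.398×10^-6 = 3.646×10^6 Pa.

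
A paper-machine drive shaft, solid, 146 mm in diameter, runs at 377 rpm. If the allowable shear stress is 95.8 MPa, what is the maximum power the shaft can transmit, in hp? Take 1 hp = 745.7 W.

J = πd⁴/32 = π(0.146)⁴/32 = 4.461×10^-5 m⁴.
T_max = τ_allow·J/r = 9.58×10^7 × 4.461×10^-5 / 0.0730 = 58540 N·m.
ω = 2π·377/60 = 39.48 rad/s, so P_max = T_max·ω = 2.311×10^6 W.

3100 hp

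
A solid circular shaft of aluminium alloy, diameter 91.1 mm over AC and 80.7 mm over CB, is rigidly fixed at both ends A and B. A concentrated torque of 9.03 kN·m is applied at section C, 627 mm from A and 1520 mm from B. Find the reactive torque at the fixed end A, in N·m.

Compatibility: T_A·a/J_AC = T_B·b/J_CB with T_A + T_B = T₀.
J_AC = 6.76×10^-6 m⁴, J_CB = 4.16×10^-6 m⁴, so T_A = T₀·(J_AC/a)/((J_AC/a)+(J_CB/b)) = 7201 N·m, T_B = 1829 N·m.

7200 N·m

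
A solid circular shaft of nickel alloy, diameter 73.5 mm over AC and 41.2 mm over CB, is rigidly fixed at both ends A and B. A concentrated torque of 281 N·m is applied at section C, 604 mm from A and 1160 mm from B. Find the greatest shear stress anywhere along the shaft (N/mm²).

Compatibility: T_A·a/J_AC = T_B·b/J_CB with T_A + T_B = T₀.
J_AC = 2.87×10^-6 m⁴, J_CB = 2.83×10^-7 m⁴, so T_A = T₀·(J_AC/a)/((J_AC/a)+(J_CB/b)) = 267.3 N·m, T_B = 13.74 N·m.
τ in each portion: τ_AC = 3.43×10^6 Pa, τ_CB = 1.00×10^6 Pa; maximum is in AC.
τ_max = T_AC·r/J = 267.3·0.0367/2.87×10^-6 = 3.428×10^6 Pa.

3.43 N/mm²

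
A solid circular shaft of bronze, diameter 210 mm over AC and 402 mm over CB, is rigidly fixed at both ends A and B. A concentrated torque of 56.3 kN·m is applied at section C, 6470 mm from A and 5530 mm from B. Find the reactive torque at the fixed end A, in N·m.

3370 N·m

Compatibility: T_A·a/J_AC = T_B·b/J_CB with T_A + T_B = T₀.
J_AC = 1.91×10^-4 m⁴, J_CB = 2.56×10^-3 m⁴, so T_A = T₀·(J_AC/a)/((J_AC/a)+(J_CB/b)) = 3369 N·m, T_B = 52930 N·m.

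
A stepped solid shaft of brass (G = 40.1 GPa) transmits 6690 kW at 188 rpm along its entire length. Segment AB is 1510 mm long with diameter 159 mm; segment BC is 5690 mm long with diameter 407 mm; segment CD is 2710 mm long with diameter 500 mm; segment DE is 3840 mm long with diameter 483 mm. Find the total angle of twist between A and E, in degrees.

ω = 2π·188/60 = 19.69 rad/s, so T = P/ω = 6690×10³ / 19.69 = 339800 N·m.
J_AB = π(0.159)⁴/32 = 6.27×10^-5 m⁴; J_BC = π(0.407)⁴/32 = 2.69×10^-3 m⁴; J_CD = π(0.500)⁴/32 = 6.14×10^-3 m⁴; J_DE = π(0.483)⁴/32 = 5.34×10^-3 m⁴.
θ = (T/G)·Σ L_i/J_i = (339800/40.1×10⁹)·(1.51/6.27×10^-5 + 5.69/2.69×10^-3 + 2.71/6.14×10^-3 + 3.84/5.34×10^-3) = 0.2317 rad.

13.3°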